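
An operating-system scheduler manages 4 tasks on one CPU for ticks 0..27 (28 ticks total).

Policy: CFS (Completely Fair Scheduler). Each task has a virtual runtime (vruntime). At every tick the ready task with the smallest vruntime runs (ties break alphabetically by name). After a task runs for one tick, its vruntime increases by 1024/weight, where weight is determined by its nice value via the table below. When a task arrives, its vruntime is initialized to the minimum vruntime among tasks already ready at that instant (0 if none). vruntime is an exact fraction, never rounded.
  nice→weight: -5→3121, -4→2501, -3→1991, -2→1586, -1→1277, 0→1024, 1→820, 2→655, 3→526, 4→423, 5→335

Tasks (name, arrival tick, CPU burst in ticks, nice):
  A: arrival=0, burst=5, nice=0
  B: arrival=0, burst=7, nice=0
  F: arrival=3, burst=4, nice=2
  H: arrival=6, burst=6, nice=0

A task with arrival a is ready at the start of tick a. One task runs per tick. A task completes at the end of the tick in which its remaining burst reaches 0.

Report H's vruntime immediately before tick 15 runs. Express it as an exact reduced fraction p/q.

t=0: vr[A=0 B=0] → run A
t=1: vr[A=1 B=0] → run B
t=2: vr[A=1 B=1] → run A
t=3: vr[A=2 B=1 F=1] → run B
t=4: vr[A=2 B=2 F=1] → run F
t=5: vr[A=2 B=2 F=1679/655] → run A
t=6: vr[A=3 B=2 F=1679/655 H=2] → run B
t=7: vr[A=3 B=3 F=1679/655 H=2] → run H
t=8: vr[A=3 B=3 F=1679/655 H=3] → run F
t=9: vr[A=3 B=3 F=2703/655 H=3] → run A
t=10: vr[A=4 B=3 F=2703/655 H=3] → run B
t=11: vr[A=4 B=4 F=2703/655 H=3] → run H
t=12: vr[A=4 B=4 F=2703/655 H=4] → run A
t=13: vr[B=4 F=2703/655 H=4] → run B
t=14: vr[B=5 F=2703/655 H=4] → run H
t=15: vr[B=5 F=2703/655 H=5] → run F
t=16: vr[B=5 F=3727/655 H=5] → run B
t=17: vr[B=6 F=3727/655 H=5] → run H
t=18: vr[B=6 F=3727/655 H=6] → run F
t=19: vr[B=6 H=6] → run B
t=20: vr[H=6] → run H
t=21: vr[H=7] → run H
t=22: (idle)
t=23: (idle)
t=24: (idle)
t=25: (idle)
t=26: (idle)
t=27: (idle)

vruntime(H, start of tick 15) = 5/1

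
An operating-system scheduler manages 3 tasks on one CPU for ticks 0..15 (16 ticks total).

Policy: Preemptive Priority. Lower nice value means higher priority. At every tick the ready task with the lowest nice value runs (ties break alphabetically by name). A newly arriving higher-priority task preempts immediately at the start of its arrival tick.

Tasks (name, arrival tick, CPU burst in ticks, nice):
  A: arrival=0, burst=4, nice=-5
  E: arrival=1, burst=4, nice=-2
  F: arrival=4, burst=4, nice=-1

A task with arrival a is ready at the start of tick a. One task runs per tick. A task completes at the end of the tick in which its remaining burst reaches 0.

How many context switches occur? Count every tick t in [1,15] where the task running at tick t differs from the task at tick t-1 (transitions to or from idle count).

t=0: ready={A} → run A
t=1: ready={A,E} → run A
t=2: ready={A,E} → run A
t=3: ready={A,E} → run A
t=4: ready={E,F} → run E
t=5: ready={E,F} → run E
t=6: ready={E,F} → run E
t=7: ready={E,F} → run E
t=8: ready={F} → run F
t=9: ready={F} → run F
t=10: ready={F} → run F
t=11: ready={F} → run F
t=12: (idle)
t=13: (idle)
t=14: (idle)
t=15: (idle)

context switches = 3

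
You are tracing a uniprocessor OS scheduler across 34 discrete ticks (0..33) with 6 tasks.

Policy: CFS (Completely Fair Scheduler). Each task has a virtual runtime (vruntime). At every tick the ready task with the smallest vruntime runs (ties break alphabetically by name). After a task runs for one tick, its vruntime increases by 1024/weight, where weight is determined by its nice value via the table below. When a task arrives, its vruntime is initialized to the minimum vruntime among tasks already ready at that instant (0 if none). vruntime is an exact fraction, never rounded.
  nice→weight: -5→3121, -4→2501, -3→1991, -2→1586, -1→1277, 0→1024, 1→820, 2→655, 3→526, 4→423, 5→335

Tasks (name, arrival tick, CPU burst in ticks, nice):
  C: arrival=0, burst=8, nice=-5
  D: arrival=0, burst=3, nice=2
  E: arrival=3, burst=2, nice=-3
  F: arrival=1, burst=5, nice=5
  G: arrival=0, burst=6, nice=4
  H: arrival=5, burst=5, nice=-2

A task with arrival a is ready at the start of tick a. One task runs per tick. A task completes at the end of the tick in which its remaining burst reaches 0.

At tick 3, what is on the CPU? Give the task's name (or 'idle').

t=0: vr[C=0 D=0 G=0] → run C
t=1: vr[C=1024/3121 D=0 F=0 G=0] → run D
t=2: vr[C=1024/3121 D=1024/655 F=0 G=0] → run F
t=3: vr[C=1024/3121 D=1024/655 E=0 F=1024/335 G=0] → run E
t=4: vr[C=1024/3121 D=1024/655 E=1024/1991 F=1024/335 G=0] → run G
t=5: vr[C=1024/3121 D=1024/655 E=1024/1991 F=1024/335 G=1024/423 H=1024/3121] → run C
t=6: vr[C=2048/3121 D=1024/655 E=1024/1991 F=1024/335 G=1024/423 H=1024/3121] → run H
t=7: vr[C=2048/3121 D=1024/655 E=1024/1991 F=1024/335 G=1024/423 H=2409984/2474953] → run E
t=8: vr[C=2048/3121 D=1024/655 F=1024/335 G=1024/423 H=2409984/2474953] → run C
t=9: vr[C=3072/3121 D=1024/655 F=1024/335 G=1024/423 H=2409984/2474953] → run H
t=10: vr[C=3072/3121 D=1024/655 F=1024/335 G=1024/423 H=4007936/2474953] → run C
t=11: vr[C=4096/3121 D=1024/655 F=1024/335 G=1024/423 H=4007936/2474953] → run C
t=12: vr[C=5120/3121 D=1024/655 F=1024/335 G=1024/423 H=4007936/2474953] → run D
t=13: vr[C=5120/3121 D=2048/655 F=1024/335 G=1024/423 H=4007936/2474953] → run H
t=14: vr[C=5120/3121 D=2048/655 F=1024/335 G=1024/423 H=5605888/2474953] → run C
t=15: vr[C=6144/3121 D=2048/655 F=1024/335 G=1024/423 H=5605888/2474953] → run C
t=16: vr[C=7168/3121 D=2048/655 F=1024/335 G=1024/423 H=5605888/2474953] → run H
t=17: vr[C=7168/3121 D=2048/655 F=1024/335 G=1024/423 H=7203840/2474953] → run C
t=18: vr[D=2048/655 F=1024/335 G=1024/423 H=7203840/2474953] → run G
t=19: vr[D=2048/655 F=1024/335 G=2048/423 H=7203840/2474953] → run H
t=20: vr[D=2048/655 F=1024/335 G=2048/423] → run F
t=21: vr[D=2048/655 F=2048/335 G=2048/423] → run D
t=22: vr[F=2048/335 G=2048/423] → run G
t=23: vr[F=2048/335 G=1024/141] → run F
t=24: vr[F=3072/335 G=1024/141] → run G
t=25: vr[F=3072/335 G=4096/423] → run F
t=26: vr[F=4096/335 G=4096/423] → run G
t=27: vr[F=4096/335 G=5120/423] → run G
t=28: vr[F=4096/335] → run F
t=29: (idle)
t=30: (idle)
t=31: (idle)
t=32: (idle)
t=33: (idle)

running at tick 3 = E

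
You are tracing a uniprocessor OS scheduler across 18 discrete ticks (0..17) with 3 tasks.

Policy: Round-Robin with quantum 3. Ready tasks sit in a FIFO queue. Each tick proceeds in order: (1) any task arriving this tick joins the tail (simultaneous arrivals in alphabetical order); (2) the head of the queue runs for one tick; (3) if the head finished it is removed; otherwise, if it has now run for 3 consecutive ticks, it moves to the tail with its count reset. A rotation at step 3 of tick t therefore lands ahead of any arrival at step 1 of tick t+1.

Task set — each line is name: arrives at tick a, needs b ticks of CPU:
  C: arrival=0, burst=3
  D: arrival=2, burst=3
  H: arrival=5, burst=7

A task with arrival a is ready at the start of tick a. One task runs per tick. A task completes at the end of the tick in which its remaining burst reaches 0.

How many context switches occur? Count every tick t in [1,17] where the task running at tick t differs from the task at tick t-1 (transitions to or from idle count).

t=0: queue=[C] q_used=0 → run C
t=1: queue=[C] q_used=1 → run C
t=2: queue=[C,D] q_used=2 → run C
t=3: queue=[D] q_used=0 → run D
t=4: queue=[D] q_used=1 → run D
t=5: queue=[D,H] q_used=2 → run D
t=6: queue=[H] q_used=0 → run H
t=7: queue=[H] q_used=1 → run H
t=8: queue=[H] q_used=2 → run H
t=9: queue=[H] q_used=0 → run H
t=10: queue=[H] q_used=1 → run H
t=11: queue=[H] q_used=2 → run H
t=12: queue=[H] q_used=0 → run H
t=13: (idle)
t=14: (idle)
t=15: (idle)
t=16: (idle)
t=17: (idle)

context switches = 3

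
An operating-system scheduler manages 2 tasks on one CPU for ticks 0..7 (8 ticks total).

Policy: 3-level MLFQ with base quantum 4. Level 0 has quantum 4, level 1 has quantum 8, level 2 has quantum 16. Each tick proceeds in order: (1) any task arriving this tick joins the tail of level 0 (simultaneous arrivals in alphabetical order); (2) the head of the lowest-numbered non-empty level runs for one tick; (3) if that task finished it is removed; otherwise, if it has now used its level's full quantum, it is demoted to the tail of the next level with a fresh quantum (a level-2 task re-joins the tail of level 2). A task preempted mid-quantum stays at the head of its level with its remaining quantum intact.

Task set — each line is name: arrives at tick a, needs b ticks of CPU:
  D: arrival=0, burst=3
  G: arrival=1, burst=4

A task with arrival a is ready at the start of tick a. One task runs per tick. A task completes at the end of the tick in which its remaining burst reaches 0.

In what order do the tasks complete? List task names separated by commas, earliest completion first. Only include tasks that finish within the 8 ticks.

t=0: L0/L1/L2 = D/-/- → run D
t=1: L0/L1/L2 = DG/-/- → run D
t=2: L0/L1/L2 = DG/-/- → run D
t=3: L0/L1/L2 = G/-/- → run G
t=4: L0/L1/L2 = G/-/- → run G
t=5: L0/L1/L2 = G/-/- → run G
t=6: L0/L1/L2 = G/-/- → run G
t=7: (idle)

completion order = D, G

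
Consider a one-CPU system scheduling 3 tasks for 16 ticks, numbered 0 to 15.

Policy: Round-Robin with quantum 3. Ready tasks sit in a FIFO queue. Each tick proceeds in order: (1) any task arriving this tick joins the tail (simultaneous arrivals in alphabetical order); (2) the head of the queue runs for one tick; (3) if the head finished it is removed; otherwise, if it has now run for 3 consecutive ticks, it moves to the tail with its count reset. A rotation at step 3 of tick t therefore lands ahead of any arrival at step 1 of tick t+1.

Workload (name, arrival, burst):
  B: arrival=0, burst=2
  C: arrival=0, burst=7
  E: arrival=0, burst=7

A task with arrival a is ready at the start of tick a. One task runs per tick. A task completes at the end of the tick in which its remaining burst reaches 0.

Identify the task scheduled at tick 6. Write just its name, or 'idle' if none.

running at tick 6 = E

t=0: queue=[B,C,E] q_used=0 → run B
t=1: queue=[B,C,E] q_used=1 → run B
t=2: queue=[C,E] q_used=0 → run C
t=3: queue=[C,E] q_used=1 → run C
t=4: queue=[C,E] q_used=2 → run C
t=5: queue=[E,C] q_used=0 → run E
t=6: queue=[E,C] q_used=1 → run E
t=7: queue=[E,C] q_used=2 → run E
t=8: queue=[C,E] q_used=0 → run C
t=9: queue=[C,E] q_used=1 → run C
t=10: queue=[C,E] q_used=2 → run C
t=11: queue=[E,C] q_used=0 → run E
t=12: queue=[E,C] q_used=1 → run E
t=13: queue=[E,C] q_used=2 → run E
t=14: queue=[C,E] q_used=0 → run C
t=15: queue=[E] q_used=0 → run E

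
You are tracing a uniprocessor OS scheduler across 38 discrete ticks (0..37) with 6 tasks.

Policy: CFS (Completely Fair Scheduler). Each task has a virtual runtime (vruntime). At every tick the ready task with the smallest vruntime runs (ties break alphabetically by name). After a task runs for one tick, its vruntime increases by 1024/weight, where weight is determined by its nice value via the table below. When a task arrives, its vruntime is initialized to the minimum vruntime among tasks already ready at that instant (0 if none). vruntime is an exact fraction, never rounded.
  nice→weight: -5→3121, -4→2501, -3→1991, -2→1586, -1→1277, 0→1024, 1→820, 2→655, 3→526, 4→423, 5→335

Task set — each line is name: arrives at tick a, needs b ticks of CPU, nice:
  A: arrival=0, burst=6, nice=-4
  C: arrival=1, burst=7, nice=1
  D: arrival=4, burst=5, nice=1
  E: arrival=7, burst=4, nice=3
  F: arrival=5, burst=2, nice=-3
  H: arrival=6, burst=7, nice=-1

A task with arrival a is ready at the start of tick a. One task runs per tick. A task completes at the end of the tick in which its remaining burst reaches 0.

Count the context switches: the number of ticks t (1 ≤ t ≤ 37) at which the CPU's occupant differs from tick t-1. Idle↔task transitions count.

context switches = 29

t=0: vr[A=0] → run A
t=1: vr[A=1024/2501 C=1024/2501] → run A
t=2: vr[A=2048/2501 C=1024/2501] → run C
t=3: vr[A=2048/2501 C=20736/12505] → run A
t=4: vr[A=3072/2501 C=20736/12505 D=3072/2501] → run A
t=5: vr[A=4096/2501 C=20736/12505 D=3072/2501 F=3072/2501] → run D
t=6: vr[A=4096/2501 C=20736/12505 D=30976/12505 F=3072/2501 H=3072/2501] → run F
t=7: vr[A=4096/2501 C=20736/12505 D=30976/12505 E=3072/2501 F=8677376/4979491 H=3072/2501] → run E
t=8: vr[A=4096/2501 C=20736/12505 D=30976/12505 E=2088448/657763 F=8677376/4979491 H=3072/2501] → run H
t=9: vr[A=4096/2501 C=20736/12505 D=30976/12505 E=2088448/657763 F=8677376/4979491 H=6483968/3193777] → run A
t=10: vr[A=5120/2501 C=20736/12505 D=30976/12505 E=2088448/657763 F=8677376/4979491 H=6483968/3193777] → run C
t=11: vr[A=5120/2501 C=36352/12505 D=30976/12505 E=2088448/657763 F=8677376/4979491 H=6483968/3193777] → run F
t=12: vr[A=5120/2501 C=36352/12505 D=30976/12505 E=2088448/657763 H=6483968/3193777] → run H
t=13: vr[A=5120/2501 C=36352/12505 D=30976/12505 E=2088448/657763 H=9044992/3193777] → run A
t=14: vr[C=36352/12505 D=30976/12505 E=2088448/657763 H=9044992/3193777] → run D
t=15: vr[C=36352/12505 D=46592/12505 E=2088448/657763 H=9044992/3193777] → run H
t=16: vr[C=36352/12505 D=46592/12505 E=2088448/657763 H=11606016/3193777] → run C
t=17: vr[C=51968/12505 D=46592/12505 E=2088448/657763 H=11606016/3193777] → run E
t=18: vr[C=51968/12505 D=46592/12505 E=3368960/657763 H=11606016/3193777] → run H
t=19: vr[C=51968/12505 D=46592/12505 E=3368960/657763 H=14167040/3193777] → run D
t=20: vr[C=51968/12505 D=62208/12505 E=3368960/657763 H=14167040/3193777] → run C
t=21: vr[C=67584/12505 D=62208/12505 E=3368960/657763 H=14167040/3193777] → run H
t=22: vr[C=67584/12505 D=62208/12505 E=3368960/657763 H=16728064/3193777] → run D
t=23: vr[C=67584/12505 D=77824/12505 E=3368960/657763 H=16728064/3193777] → run E
t=24: vr[C=67584/12505 D=77824/12505 E=4649472/657763 H=16728064/3193777] → run H
t=25: vr[C=67584/12505 D=77824/12505 E=4649472/657763 H=19289088/3193777] → run C
t=26: vr[C=16640/2501 D=77824/12505 E=4649472/657763 H=19289088/3193777] → run H
t=27: vr[C=16640/2501 D=77824/12505 E=4649472/657763] → run D
t=28: vr[C=16640/2501 E=4649472/657763] → run C
t=29: vr[C=98816/12505 E=4649472/657763] → run E
t=30: vr[C=98816/12505] → run C
t=31: (idle)
t=32: (idle)
t=33: (idle)
t=34: (idle)
t=35: (idle)
t=36: (idle)
t=37: (idle)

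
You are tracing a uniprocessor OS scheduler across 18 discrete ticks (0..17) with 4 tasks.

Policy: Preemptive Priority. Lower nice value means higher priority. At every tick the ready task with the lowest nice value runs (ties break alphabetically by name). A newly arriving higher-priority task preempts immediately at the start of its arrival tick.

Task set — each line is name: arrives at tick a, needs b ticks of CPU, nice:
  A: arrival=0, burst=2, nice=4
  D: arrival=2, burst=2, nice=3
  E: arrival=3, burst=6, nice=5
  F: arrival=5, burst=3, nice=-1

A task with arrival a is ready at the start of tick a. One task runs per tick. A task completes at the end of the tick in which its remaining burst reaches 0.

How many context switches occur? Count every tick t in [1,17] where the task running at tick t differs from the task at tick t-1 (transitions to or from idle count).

context switches = 5

t=0: ready={A} → run A
t=1: ready={A} → run A
t=2: ready={D} → run D
t=3: ready={D,E} → run D
t=4: ready={E} → run E
t=5: ready={E,F} → run F
t=6: ready={E,F} → run F
t=7: ready={E,F} → run F
t=8: ready={E} → run E
t=9: ready={E} → run E
t=10: ready={E} → run E
t=11: ready={E} → run E
t=12: ready={E} → run E
t=13: (idle)
t=14: (idle)
t=15: (idle)
t=16: (idle)
t=17: (idle)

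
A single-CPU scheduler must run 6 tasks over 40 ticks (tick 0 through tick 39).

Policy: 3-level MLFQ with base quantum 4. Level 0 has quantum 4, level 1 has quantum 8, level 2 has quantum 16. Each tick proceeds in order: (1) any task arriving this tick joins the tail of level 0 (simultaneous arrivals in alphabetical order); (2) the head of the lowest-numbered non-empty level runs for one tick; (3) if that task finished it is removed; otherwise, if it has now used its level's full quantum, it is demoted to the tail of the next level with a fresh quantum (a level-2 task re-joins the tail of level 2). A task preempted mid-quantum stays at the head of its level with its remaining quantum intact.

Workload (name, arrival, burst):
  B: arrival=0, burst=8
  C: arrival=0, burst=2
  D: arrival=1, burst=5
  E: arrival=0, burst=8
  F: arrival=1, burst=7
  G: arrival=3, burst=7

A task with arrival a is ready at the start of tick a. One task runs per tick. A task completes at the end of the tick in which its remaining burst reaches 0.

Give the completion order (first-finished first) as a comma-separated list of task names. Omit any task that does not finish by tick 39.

completion order = C, B, E, D, F, G

t=0: L0/L1/L2 = BCE/-/- → run B
t=1: L0/L1/L2 = BCEDF/-/- → run B
t=2: L0/L1/L2 = BCEDF/-/- → run B
t=3: L0/L1/L2 = BCEDFG/-/- → run B
t=4: L0/L1/L2 = CEDFG/B/- → run C
t=5: L0/L1/L2 = CEDFG/B/- → run C
t=6: L0/L1/L2 = EDFG/B/- → run E
t=7: L0/L1/L2 = EDFG/B/- → run E
t=8: L0/L1/L2 = EDFG/B/- → run E
t=9: L0/L1/L2 = EDFG/B/- → run E
t=10: L0/L1/L2 = DFG/BE/- → run D
t=11: L0/L1/L2 = DFG/BE/- → run D
t=12: L0/L1/L2 = DFG/BE/- → run D
t=13: L0/L1/L2 = DFG/BE/- → run D
t=14: L0/L1/L2 = FG/BED/- → run F
t=15: L0/L1/L2 = FG/BED/- → run F
t=16: L0/L1/L2 = FG/BED/- → run F
t=17: L0/L1/L2 = FG/BED/- → run F
t=18: L0/L1/L2 = G/BEDF/- → run G
t=19: L0/L1/L2 = G/BEDF/- → run G
t=20: L0/L1/L2 = G/BEDF/- → run G
t=21: L0/L1/L2 = G/BEDF/- → run G
t=22: L0/L1/L2 = -/BEDFG/- → run B
t=23: L0/L1/L2 = -/BEDFG/- → run B
t=24: L0/L1/L2 = -/BEDFG/- → run B
t=25: L0/L1/L2 = -/BEDFG/- → run B
t=26: L0/L1/L2 = -/EDFG/- → run E
t=27: L0/L1/L2 = -/EDFG/- → run E
t=28: L0/L1/L2 = -/EDFG/- → run E
t=29: L0/L1/L2 = -/EDFG/- → run E
t=30: L0/L1/L2 = -/DFG/- → run D
t=31: L0/L1/L2 = -/FG/- → run F
t=32: L0/L1/L2 = -/FG/- → run F
t=33: L0/L1/L2 = -/FG/- → run F
t=34: L0/L1/L2 = -/G/- → run G
t=35: L0/L1/L2 = -/G/- → run G
t=36: L0/L1/L2 = -/G/- → run G
t=37: (idle)
t=38: (idle)
t=39: (idle)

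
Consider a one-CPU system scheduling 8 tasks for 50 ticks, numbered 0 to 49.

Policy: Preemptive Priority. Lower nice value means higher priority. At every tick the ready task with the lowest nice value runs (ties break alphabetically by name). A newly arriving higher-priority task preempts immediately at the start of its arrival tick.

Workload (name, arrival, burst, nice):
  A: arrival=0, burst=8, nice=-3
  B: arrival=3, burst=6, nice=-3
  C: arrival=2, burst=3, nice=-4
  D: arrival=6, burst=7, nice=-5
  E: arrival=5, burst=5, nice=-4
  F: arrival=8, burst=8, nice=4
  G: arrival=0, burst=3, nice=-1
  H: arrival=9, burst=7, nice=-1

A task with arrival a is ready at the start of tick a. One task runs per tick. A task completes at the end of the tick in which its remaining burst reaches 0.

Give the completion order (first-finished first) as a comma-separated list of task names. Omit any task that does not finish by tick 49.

completion order = C, D, E, A, B, G, H, F

t=0: ready={A,G} → run A
t=1: ready={A,G} → run A
t=2: ready={A,C,G} → run C
t=3: ready={A,B,C,G} → run C
t=4: ready={A,B,C,G} → run C
t=5: ready={A,B,E,G} → run E
t=6: ready={A,B,D,E,G} → run D
t=7: ready={A,B,D,E,G} → run D
t=8: ready={A,B,D,E,F,G} → run D
t=9: ready={A,B,D,E,F,G,H} → run D
t=10: ready={A,B,D,E,F,G,H} → run D
t=11: ready={A,B,D,E,F,G,H} → run D
t=12: ready={A,B,D,E,F,G,H} → run D
t=13: ready={A,B,E,F,G,H} → run E
t=14: ready={A,B,E,F,G,H} → run E
t=15: ready={A,B,E,F,G,H} → run E
t=16: ready={A,B,E,F,G,H} → run E
t=17: ready={A,B,F,G,H} → run A
t=18: ready={A,B,F,G,H} → run A
t=19: ready={A,B,F,G,H} → run A
t=20: ready={A,B,F,G,H} → run A
t=21: ready={A,B,F,G,H} → run A
t=22: ready={A,B,F,G,H} → run A
t=23: ready={B,F,G,H} → run B
t=24: ready={B,F,G,H} → run B
t=25: ready={B,F,G,H} → run B
t=26: ready={B,F,G,H} → run B
t=27: ready={B,F,G,H} → run B
t=28: ready={B,F,G,H} → run B
t=29: ready={F,G,H} → run G
t=30: ready={F,G,H} → run G
t=31: ready={F,G,H} → run G
t=32: ready={F,H} → run H
t=33: ready={F,H} → run H
t=34: ready={F,H} → run H
t=35: ready={F,H} → run H
t=36: ready={F,H} → run H
t=37: ready={F,H} → run H
t=38: ready={F,H} → run H
t=39: ready={F} → run F
t=40: ready={F} → run F
t=41: ready={F} → run F
t=42: ready={F} → run F
t=43: ready={F} → run F
t=44: ready={F} → run F
t=45: ready={F} → run F
t=46: ready={F} → run F
t=47: (idle)
t=48: (idle)
t=49: (idle)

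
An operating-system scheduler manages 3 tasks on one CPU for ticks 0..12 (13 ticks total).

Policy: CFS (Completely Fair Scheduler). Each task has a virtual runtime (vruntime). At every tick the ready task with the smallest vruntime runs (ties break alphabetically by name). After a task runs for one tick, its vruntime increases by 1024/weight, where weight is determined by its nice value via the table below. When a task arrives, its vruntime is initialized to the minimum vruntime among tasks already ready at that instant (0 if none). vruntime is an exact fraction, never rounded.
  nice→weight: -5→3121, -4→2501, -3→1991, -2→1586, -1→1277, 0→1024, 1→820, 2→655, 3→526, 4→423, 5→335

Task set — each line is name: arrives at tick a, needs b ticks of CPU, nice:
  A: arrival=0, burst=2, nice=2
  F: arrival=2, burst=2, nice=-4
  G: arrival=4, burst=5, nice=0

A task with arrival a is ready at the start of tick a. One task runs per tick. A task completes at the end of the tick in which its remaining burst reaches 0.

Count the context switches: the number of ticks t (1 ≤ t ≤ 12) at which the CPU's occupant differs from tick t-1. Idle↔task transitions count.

context switches = 3

t=0: vr[A=0] → run A
t=1: vr[A=1024/655] → run A
t=2: vr[F=0] → run F
t=3: vr[F=1024/2501] → run F
t=4: vr[G=0] → run G
t=5: vr[G=1] → run G
t=6: vr[G=2] → run G
t=7: vr[G=3] → run G
t=8: vr[G=4] → run G
t=9: (idle)
t=10: (idle)
t=11: (idle)
t=12: (idle)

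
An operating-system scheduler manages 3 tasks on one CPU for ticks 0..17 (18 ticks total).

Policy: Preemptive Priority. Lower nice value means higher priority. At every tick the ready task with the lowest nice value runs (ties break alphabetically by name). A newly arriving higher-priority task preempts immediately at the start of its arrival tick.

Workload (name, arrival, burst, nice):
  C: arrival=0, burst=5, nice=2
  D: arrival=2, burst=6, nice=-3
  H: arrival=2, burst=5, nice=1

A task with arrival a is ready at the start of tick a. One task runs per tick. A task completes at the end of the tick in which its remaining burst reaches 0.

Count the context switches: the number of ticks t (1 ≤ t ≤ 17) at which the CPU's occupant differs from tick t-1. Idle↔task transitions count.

t=0: ready={C} → run C
t=1: ready={C} → run C
t=2: ready={C,D,H} → run D
t=3: ready={C,D,H} → run D
t=4: ready={C,D,H} → run D
t=5: ready={C,D,H} → run D
t=6: ready={C,D,H} → run D
t=7: ready={C,D,H} → run D
t=8: ready={C,H} → run H
t=9: ready={C,H} → run H
t=10: ready={C,H} → run H
t=11: ready={C,H} → run H
t=12: ready={C,H} → run H
t=13: ready={C} → run C
t=14: ready={C} → run C
t=15: ready={C} → run C
t=16: (idle)
t=17: (idle)

context switches = 4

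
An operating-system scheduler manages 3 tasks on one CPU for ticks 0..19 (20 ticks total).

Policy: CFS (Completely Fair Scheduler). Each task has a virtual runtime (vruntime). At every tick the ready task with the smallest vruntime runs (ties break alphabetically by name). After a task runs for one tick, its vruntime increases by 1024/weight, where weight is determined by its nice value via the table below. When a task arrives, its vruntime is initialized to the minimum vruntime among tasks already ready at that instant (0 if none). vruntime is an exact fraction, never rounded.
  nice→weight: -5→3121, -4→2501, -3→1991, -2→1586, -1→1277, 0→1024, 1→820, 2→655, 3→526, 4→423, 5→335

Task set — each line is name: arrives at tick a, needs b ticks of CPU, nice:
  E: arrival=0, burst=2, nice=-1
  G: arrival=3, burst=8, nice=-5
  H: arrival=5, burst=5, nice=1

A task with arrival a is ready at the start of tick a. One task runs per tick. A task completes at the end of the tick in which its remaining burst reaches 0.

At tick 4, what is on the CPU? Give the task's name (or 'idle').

running at tick 4 = G

t=0: vr[E=0] → run E
t=1: vr[E=1024/1277] → run E
t=2: (idle)
t=3: vr[G=0] → run G
t=4: vr[G=1024/3121] → run G
t=5: vr[G=2048/3121 H=2048/3121] → run G
t=6: vr[G=3072/3121 H=2048/3121] → run H
t=7: vr[G=3072/3121 H=1218816/639805] → run G
t=8: vr[G=4096/3121 H=1218816/639805] → run G
t=9: vr[G=5120/3121 H=1218816/639805] → run G
t=10: vr[G=6144/3121 H=1218816/639805] → run H
t=11: vr[G=6144/3121 H=2017792/639805] → run G
t=12: vr[G=7168/3121 H=2017792/639805] → run G
t=13: vr[H=2017792/639805] → run H
t=14: vr[H=2816768/639805] → run H
t=15: vr[H=3615744/639805] → run H
t=16: (idle)
t=17: (idle)
t=18: (idle)
t=19: (idle)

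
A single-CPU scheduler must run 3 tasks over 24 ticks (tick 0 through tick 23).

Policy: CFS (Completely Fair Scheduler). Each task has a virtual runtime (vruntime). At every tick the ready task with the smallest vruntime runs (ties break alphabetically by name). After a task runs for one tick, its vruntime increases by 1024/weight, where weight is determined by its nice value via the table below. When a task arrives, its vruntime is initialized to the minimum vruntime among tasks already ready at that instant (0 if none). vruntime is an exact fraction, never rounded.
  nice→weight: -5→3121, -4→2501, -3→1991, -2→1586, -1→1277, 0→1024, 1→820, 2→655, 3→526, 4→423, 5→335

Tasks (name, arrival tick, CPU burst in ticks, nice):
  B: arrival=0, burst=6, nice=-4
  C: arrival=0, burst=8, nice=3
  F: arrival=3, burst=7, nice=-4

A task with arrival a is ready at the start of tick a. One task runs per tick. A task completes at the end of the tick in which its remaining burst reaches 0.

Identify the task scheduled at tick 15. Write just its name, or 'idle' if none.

running at tick 15 = C

t=0: vr[B=0 C=0] → run B
t=1: vr[B=1024/2501 C=0] → run C
t=2: vr[B=1024/2501 C=512/263] → run B
t=3: vr[B=2048/2501 C=512/263 F=2048/2501] → run B
t=4: vr[B=3072/2501 C=512/263 F=2048/2501] → run F
t=5: vr[B=3072/2501 C=512/263 F=3072/2501] → run B
t=6: vr[B=4096/2501 C=512/263 F=3072/2501] → run F
t=7: vr[B=4096/2501 C=512/263 F=4096/2501] → run B
t=8: vr[B=5120/2501 C=512/263 F=4096/2501] → run F
t=9: vr[B=5120/2501 C=512/263 F=5120/2501] → run C
t=10: vr[B=5120/2501 C=1024/263 F=5120/2501] → run B
t=11: vr[C=1024/263 F=5120/2501] → run F
t=12: vr[C=1024/263 F=6144/2501] → run F
t=13: vr[C=1024/263 F=7168/2501] → run F
t=14: vr[C=1024/263 F=8192/2501] → run F
t=15: vr[C=1024/263] → run C
t=16: vr[C=1536/263] → run C
t=17: vr[C=2048/263] → run C
t=18: vr[C=2560/263] → run C
t=19: vr[C=3072/263] → run C
t=20: vr[C=3584/263] → run C
t=21: (idle)
t=22: (idle)
t=23: (idle)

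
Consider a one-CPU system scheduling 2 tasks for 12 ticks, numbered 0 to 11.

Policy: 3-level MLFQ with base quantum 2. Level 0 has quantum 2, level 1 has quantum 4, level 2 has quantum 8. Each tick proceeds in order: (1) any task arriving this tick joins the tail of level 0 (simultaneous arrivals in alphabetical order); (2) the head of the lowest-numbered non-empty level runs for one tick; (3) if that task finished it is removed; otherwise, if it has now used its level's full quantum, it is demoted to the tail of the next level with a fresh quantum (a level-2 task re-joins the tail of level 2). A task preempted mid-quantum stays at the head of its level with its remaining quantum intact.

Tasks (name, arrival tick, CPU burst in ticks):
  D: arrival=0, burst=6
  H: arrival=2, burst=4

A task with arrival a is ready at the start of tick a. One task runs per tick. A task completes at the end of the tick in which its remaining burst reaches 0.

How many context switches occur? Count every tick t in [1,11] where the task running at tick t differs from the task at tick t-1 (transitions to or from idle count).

t=0: L0/L1/L2 = D/-/- → run D
t=1: L0/L1/L2 = D/-/- → run D
t=2: L0/L1/L2 = H/D/- → run H
t=3: L0/L1/L2 = H/D/- → run H
t=4: L0/L1/L2 = -/DH/- → run D
t=5: L0/L1/L2 = -/DH/- → run D
t=6: L0/L1/L2 = -/DH/- → run D
t=7: L0/L1/L2 = -/DH/- → run D
t=8: L0/L1/L2 = -/H/- → run H
t=9: L0/L1/L2 = -/H/- → run H
t=10: (idle)
t=11: (idle)

context switches = 4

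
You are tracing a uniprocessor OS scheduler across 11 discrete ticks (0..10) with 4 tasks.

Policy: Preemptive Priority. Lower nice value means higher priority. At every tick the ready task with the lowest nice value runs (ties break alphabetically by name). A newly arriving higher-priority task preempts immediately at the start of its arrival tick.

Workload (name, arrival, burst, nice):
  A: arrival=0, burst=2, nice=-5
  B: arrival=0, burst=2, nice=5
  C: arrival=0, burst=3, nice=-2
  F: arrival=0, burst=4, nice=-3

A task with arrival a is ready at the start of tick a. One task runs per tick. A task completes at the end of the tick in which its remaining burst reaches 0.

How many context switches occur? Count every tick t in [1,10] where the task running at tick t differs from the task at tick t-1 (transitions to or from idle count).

context switches = 3

t=0: ready={A,B,C,F} → run A
t=1: ready={A,B,C,F} → run A
t=2: ready={B,C,F} → run F
t=3: ready={B,C,F} → run F
t=4: ready={B,C,F} → run F
t=5: ready={B,C,F} → run F
t=6: ready={B,C} → run C
t=7: ready={B,C} → run C
t=8: ready={B,C} → run C
t=9: ready={B} → run B
t=10: ready={B} → run B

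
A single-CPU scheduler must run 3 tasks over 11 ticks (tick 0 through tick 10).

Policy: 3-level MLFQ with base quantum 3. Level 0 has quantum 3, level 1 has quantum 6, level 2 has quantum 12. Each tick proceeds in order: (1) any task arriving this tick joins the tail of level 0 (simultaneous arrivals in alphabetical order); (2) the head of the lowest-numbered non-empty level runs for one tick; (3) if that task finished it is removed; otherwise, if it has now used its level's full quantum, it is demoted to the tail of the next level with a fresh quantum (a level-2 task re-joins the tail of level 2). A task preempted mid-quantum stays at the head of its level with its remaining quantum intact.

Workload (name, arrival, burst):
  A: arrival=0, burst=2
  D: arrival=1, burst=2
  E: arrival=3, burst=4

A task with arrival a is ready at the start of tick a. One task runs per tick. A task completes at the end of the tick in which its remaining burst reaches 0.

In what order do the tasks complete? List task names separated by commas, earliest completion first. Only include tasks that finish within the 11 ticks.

completion order = A, D, E

t=0: L0/L1/L2 = A/-/- → run A
t=1: L0/L1/L2 = AD/-/- → run A
t=2: L0/L1/L2 = D/-/- → run D
t=3: L0/L1/L2 = DE/-/- → run D
t=4: L0/L1/L2 = E/-/- → run E
t=5: L0/L1/L2 = E/-/- → run E
t=6: L0/L1/L2 = E/-/- → run E
t=7: L0/L1/L2 = -/E/- → run E
t=8: (idle)
t=9: (idle)
t=10: (idle)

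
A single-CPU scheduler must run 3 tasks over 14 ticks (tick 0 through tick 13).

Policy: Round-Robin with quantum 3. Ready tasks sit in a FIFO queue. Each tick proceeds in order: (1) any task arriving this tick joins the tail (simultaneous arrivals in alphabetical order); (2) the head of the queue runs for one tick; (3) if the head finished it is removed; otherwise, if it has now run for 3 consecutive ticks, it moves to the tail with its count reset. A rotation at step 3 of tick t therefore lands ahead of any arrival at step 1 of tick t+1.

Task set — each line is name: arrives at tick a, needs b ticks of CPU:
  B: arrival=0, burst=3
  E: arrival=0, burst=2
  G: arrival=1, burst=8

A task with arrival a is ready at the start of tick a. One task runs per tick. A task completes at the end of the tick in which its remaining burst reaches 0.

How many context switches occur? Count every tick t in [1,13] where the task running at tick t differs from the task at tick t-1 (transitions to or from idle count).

context switches = 3

t=0: queue=[B,E] q_used=0 → run B
t=1: queue=[B,E,G] q_used=1 → run B
t=2: queue=[B,E,G] q_used=2 → run B
t=3: queue=[E,G] q_used=0 → run E
t=4: queue=[E,G] q_used=1 → run E
t=5: queue=[G] q_used=0 → run G
t=6: queue=[G] q_used=1 → run G
t=7: queue=[G] q_used=2 → run G
t=8: queue=[G] q_used=0 → run G
t=9: queue=[G] q_used=1 → run G
t=10: queue=[G] q_used=2 → run G
t=11: queue=[G] q_used=0 → run G
t=12: queue=[G] q_used=1 → run G
t=13: (idle)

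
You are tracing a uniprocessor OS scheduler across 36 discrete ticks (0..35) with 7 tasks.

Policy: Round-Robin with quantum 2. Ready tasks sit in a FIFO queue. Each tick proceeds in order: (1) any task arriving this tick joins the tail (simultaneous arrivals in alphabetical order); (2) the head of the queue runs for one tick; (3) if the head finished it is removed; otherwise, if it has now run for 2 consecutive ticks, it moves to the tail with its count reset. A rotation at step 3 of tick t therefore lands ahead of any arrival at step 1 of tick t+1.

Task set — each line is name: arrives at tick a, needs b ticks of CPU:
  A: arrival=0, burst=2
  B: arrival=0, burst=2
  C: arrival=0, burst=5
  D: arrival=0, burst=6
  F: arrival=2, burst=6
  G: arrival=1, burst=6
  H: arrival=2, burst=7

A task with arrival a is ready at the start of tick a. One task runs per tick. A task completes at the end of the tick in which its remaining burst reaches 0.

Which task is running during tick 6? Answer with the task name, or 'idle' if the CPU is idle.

running at tick 6 = D

t=0: queue=[A,B,C,D] q_used=0 → run A
t=1: queue=[A,B,C,D,G] q_used=1 → run A
t=2: queue=[B,C,D,G,F,H] q_used=0 → run B
t=3: queue=[B,C,D,G,F,H] q_used=1 → run B
t=4: queue=[C,D,G,F,H] q_used=0 → run C
t=5: queue=[C,D,G,F,H] q_used=1 → run C
t=6: queue=[D,G,F,H,C] q_used=0 → run D
t=7: queue=[D,G,F,H,C] q_used=1 → run D
t=8: queue=[G,F,H,C,D] q_used=0 → run G
t=9: queue=[G,F,H,C,D] q_used=1 → run G
t=10: queue=[F,H,C,D,G] q_used=0 → run F
t=11: queue=[F,H,C,D,G] q_used=1 → run F
t=12: queue=[H,C,D,G,F] q_used=0 → run H
t=13: queue=[H,C,D,G,F] q_used=1 → run H
t=14: queue=[C,D,G,F,H] q_used=0 → run C
t=15: queue=[C,D,G,F,H] q_used=1 → run C
t=16: queue=[D,G,F,H,C] q_used=0 → run D
t=17: queue=[D,G,F,H,C] q_used=1 → run D
t=18: queue=[G,F,H,C,D] q_used=0 → run G
t=19: queue=[G,F,H,C,D] q_used=1 → run G
t=20: queue=[F,H,C,D,G] q_used=0 → run F
t=21: queue=[F,H,C,D,G] q_used=1 → run F
t=22: queue=[H,C,D,G,F] q_used=0 → run H
t=23: queue=[H,C,D,G,F] q_used=1 → run H
t=24: queue=[C,D,G,F,H] q_used=0 → run C
t=25: queue=[D,G,F,H] q_used=0 → run D
t=26: queue=[D,G,F,H] q_used=1 → run D
t=27: queue=[G,F,H] q_used=0 → run G
t=28: queue=[G,F,H] q_used=1 → run G
t=29: queue=[F,H] q_used=0 → run F
t=30: queue=[F,H] q_used=1 → run F
t=31: queue=[H] q_used=0 → run H
t=32: queue=[H] q_used=1 → run H
t=33: queue=[H] q_used=0 → run H
t=34: (idle)
t=35: (idle)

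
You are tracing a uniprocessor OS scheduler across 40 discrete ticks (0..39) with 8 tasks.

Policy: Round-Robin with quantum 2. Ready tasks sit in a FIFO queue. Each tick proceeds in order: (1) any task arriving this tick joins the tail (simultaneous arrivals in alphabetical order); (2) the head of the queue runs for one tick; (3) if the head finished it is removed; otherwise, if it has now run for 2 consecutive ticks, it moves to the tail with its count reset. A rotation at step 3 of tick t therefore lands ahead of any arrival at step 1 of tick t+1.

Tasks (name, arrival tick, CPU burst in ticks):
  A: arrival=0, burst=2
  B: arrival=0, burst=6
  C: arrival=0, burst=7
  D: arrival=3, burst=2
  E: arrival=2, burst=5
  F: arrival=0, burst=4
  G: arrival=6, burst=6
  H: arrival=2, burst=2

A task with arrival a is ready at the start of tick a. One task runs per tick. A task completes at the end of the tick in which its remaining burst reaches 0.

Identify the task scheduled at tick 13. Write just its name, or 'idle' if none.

t=0: queue=[A,B,C,F] q_used=0 → run A
t=1: queue=[A,B,C,F] q_used=1 → run A
t=2: queue=[B,C,F,E,H] q_used=0 → run B
t=3: queue=[B,C,F,E,H,D] q_used=1 → run B
t=4: queue=[C,F,E,H,D,B] q_used=0 → run C
t=5: queue=[C,F,E,H,D,B] q_used=1 → run C
t=6: queue=[F,E,H,D,B,C,G] q_used=0 → run F
t=7: queue=[F,E,H,D,B,C,G] q_used=1 → run F
t=8: queue=[E,H,D,B,C,G,F] q_used=0 → run E
t=9: queue=[E,H,D,B,C,G,F] q_used=1 → run E
t=10: queue=[H,D,B,C,G,F,E] q_used=0 → run H
t=11: queue=[H,D,B,C,G,F,E] q_used=1 → run H
t=12: queue=[D,B,C,G,F,E] q_used=0 → run D
t=13: queue=[D,B,C,G,F,E] q_used=1 → run D
t=14: queue=[B,C,G,F,E] q_used=0 → run B
t=15: queue=[B,C,G,F,E] q_used=1 → run B
t=16: queue=[C,G,F,E,B] q_used=0 → run C
t=17: queue=[C,G,F,E,B] q_used=1 → run C
t=18: queue=[G,F,E,B,C] q_used=0 → run G
t=19: queue=[G,F,E,B,C] q_used=1 → run G
t=20: queue=[F,E,B,C,G] q_used=0 → run F
t=21: queue=[F,E,B,C,G] q_used=1 → run F
t=22: queue=[E,B,C,G] q_used=0 → run E
t=23: queue=[E,B,C,G] q_used=1 → run E
t=24: queue=[B,C,G,E] q_used=0 → run B
t=25: queue=[B,C,G,E] q_used=1 → run B
t=26: queue=[C,G,E] q_used=0 → run C
t=27: queue=[C,G,E] q_used=1 → run C
t=28: queue=[G,E,C] q_used=0 → run G
t=29: queue=[G,E,C] q_used=1 → run G
t=30: queue=[E,C,G] q_used=0 → run E
t=31: queue=[C,G] q_used=0 → run C
t=32: queue=[G] q_used=0 → run G
t=33: queue=[G] q_used=1 → run G
t=34: (idle)
t=35: (idle)
t=36: (idle)
t=37: (idle)
t=38: (idle)
t=39: (idle)

running at tick 13 = D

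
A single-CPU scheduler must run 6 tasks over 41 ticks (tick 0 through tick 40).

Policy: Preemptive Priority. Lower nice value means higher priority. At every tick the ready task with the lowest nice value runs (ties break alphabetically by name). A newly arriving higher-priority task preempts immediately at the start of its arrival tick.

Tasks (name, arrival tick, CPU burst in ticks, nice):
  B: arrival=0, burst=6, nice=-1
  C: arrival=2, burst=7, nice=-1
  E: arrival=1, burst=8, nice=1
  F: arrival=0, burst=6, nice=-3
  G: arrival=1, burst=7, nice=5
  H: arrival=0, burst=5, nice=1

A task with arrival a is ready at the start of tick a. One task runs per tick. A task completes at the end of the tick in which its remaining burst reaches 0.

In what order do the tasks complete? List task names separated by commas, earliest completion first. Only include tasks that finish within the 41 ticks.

completion order = F, B, C, E, H, G

t=0: ready={B,F,H} → run F
t=1: ready={B,E,F,G,H} → run F
t=2: ready={B,C,E,F,G,H} → run F
t=3: ready={B,C,E,F,G,H} → run F
t=4: ready={B,C,E,F,G,H} → run F
t=5: ready={B,C,E,F,G,H} → run F
t=6: ready={B,C,E,G,H} → run B
t=7: ready={B,C,E,G,H} → run B
t=8: ready={B,C,E,G,H} → run B
t=9: ready={B,C,E,G,H} → run B
t=10: ready={B,C,E,G,H} → run B
t=11: ready={B,C,E,G,H} → run B
t=12: ready={C,E,G,H} → run C
t=13: ready={C,E,G,H} → run C
t=14: ready={C,E,G,H} → run C
t=15: ready={C,E,G,H} → run C
t=16: ready={C,E,G,H} → run C
t=17: ready={C,E,G,H} → run C
t=18: ready={C,E,G,H} → run C
t=19: ready={E,G,H} → run E
t=20: ready={E,G,H} → run E
t=21: ready={E,G,H} → run E
t=22: ready={E,G,H} → run E
t=23: ready={E,G,H} → run E
t=24: ready={E,G,H} → run E
t=25: ready={E,G,H} → run E
t=26: ready={E,G,H} → run E
t=27: ready={G,H} → run H
t=28: ready={G,H} → run H
t=29: ready={G,H} → run H
t=30: ready={G,H} → run H
t=31: ready={G,H} → run H
t=32: ready={G} → run G
t=33: ready={G} → run G
t=34: ready={G} → run G
t=35: ready={G} → run G
t=36: ready={G} → run G
t=37: ready={G} → run G
t=38: ready={G} → run G
t=39: (idle)
t=40: (idle)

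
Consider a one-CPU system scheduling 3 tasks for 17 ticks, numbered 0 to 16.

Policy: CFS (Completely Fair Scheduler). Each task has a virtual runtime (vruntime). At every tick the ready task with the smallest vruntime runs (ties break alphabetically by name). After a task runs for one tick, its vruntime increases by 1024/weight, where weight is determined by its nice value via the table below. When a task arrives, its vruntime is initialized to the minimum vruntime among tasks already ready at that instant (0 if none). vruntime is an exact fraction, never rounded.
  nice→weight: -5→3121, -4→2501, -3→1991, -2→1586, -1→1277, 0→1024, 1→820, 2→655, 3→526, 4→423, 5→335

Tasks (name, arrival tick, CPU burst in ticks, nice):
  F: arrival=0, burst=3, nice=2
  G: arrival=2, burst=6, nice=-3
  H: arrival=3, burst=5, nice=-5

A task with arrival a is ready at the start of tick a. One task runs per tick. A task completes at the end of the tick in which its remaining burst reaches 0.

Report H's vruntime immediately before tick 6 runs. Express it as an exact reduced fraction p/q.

t=0: vr[F=0] → run F
t=1: vr[F=1024/655] → run F
t=2: vr[F=2048/655 G=2048/655] → run F
t=3: vr[G=2048/655 H=2048/655] → run G
t=4: vr[G=4748288/1304105 H=2048/655] → run H
t=5: vr[G=4748288/1304105 H=7062528/2044255] → run H
t=6: vr[G=4748288/1304105 H=7733248/2044255] → run G
t=7: vr[G=5419008/1304105 H=7733248/2044255] → run H
t=8: vr[G=5419008/1304105 H=8403968/2044255] → run H
t=9: vr[G=5419008/1304105 H=9074688/2044255] → run G
t=10: vr[G=6089728/1304105 H=9074688/2044255] → run H
t=11: vr[G=6089728/1304105] → run G
t=12: vr[G=6760448/1304105] → run G
t=13: vr[G=7431168/1304105] → run G
t=14: (idle)
t=15: (idle)
t=16: (idle)

vruntime(H, start of tick 6) = 7733248/2044255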